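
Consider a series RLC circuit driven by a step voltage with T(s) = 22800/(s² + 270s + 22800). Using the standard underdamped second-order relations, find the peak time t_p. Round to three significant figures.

Matching coefficients with s² + 2ζω_n s + ω_n² gives ω_n² = 22800 ⇒ ω_n = 151 rad/s, and ζ = 270/(2ω_n) = 0.894.
The damped frequency ω_d = ω_n√(1−ζ²) = 67.6 rad/s. Then t_p = π/ω_d = 0.0464 s.

t_p ≈ 0.0464 s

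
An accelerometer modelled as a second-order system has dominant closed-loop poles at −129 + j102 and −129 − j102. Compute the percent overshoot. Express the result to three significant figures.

%OS ≈ 1.88%

The poles are at −σ ± jω_d with σ = 129 and ω_d = 102, so ω_n = √(σ²+ω_d²) = 164 rad/s and ζ = σ/ω_n = 0.784.
%OS = 100 e^{−πζ/√(1−ζ²)} with ζ = 0.784 gives 1.88%.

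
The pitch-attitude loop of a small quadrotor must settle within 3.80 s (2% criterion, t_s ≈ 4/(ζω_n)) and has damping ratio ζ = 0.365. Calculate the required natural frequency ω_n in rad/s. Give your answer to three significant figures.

ω_n ≈ 2.88 rad/s

Rearranging t_s ≈ 4/(ζω_n) gives ω_n = 4/(ζ·t_s) = 4/(0.365 × 3.80) = 2.88 rad/s.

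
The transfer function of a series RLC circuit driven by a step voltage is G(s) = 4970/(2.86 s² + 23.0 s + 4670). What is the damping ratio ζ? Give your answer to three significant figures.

Dividing through by 2.86: denominator becomes s² + 8.042 s + 1633.
So ω_n = √1633 = 40.4 rad/s and ζ = 8.042/(2·40.4) = 0.0995.

ζ ≈ 0.0995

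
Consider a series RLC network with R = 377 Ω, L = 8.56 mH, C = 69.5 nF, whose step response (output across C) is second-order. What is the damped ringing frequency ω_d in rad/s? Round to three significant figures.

For a series RLC circuit (capacitor voltage as output), ω_n = 1/√(LC) = 1/√(8.56 mH · 69.5 nF) = 41000 rad/s.
ζ = (R/2)·√(C/L) = (377/2)·√(69.5 nF/8.56 mH) = 0.537.
The damped frequency ω_d = ω_n√(1−ζ²) = 34600 rad/s.

ω_d ≈ 34600 rad/s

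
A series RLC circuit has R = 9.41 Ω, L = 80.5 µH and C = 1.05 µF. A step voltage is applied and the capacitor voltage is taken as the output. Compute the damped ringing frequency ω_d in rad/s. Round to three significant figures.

For a series RLC circuit (capacitor voltage as output), ω_n = 1/√(LC) = 1/√(80.5 µH · 1.05 µF) = 109000 rad/s.
ζ = (R/2)·√(C/L) = (9.41/2)·√(1.05 µF/80.5 µH) = 0.537.
The damped frequency ω_d = ω_n√(1−ζ²) = 91700 rad/s.

ω_d ≈ 91700 rad/s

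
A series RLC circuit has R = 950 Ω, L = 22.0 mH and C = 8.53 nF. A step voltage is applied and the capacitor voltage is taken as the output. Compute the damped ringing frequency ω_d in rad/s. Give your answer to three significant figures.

ω_d ≈ 69700 rad/s

For a series RLC circuit (capacitor voltage as output), ω_n = 1/√(LC) = 1/√(22.0 mH · 8.53 nF) = 73000 rad/s.
ζ = (R/2)·√(C/L) = (950/2)·√(8.53 nF/22.0 mH) = 0.296.
ω_d = ω_n√(1−ζ²) = 69700 rad/s.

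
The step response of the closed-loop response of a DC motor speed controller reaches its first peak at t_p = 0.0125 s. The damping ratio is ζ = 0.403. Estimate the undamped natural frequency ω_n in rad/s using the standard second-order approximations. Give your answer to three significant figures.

ω_n ≈ 275 rad/s

Peak time t_p = π/ω_d, so ω_d = π/t_p = π/0.0125 = 251 rad/s.
ω_n = ω_d/√(1−ζ²) = 251/√0.838 = 275 rad/s.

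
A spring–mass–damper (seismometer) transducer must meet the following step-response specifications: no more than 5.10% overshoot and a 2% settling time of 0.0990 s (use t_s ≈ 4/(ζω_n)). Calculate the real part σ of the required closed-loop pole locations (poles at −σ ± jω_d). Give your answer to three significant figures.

The settling-time spec alone fixes σ = ζω_n = 4/t_s = 4/0.0990 = 40.4.
(Overshoot then fixes ζ = 0.688 and hence ω_d = σ·√(1−ζ²)/ζ = 42.7 rad/s.)

σ ≈ 40.4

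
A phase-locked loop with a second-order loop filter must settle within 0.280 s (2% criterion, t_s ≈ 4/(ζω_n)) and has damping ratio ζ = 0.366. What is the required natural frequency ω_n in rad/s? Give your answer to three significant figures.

ω_n ≈ 39.0 rad/s

Rearranging t_s ≈ 4/(ζω_n) gives ω_n = 4/(ζ·t_s) = 4/(0.366 × 0.280) = 39.0 rad/s.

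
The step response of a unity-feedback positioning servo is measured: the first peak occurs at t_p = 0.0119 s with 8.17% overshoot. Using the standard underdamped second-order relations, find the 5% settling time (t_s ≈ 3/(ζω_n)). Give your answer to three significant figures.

t_s ≈ 0.0143 s

The overshoot fixes ζ = −ln(OS)/√(π²+ln²(OS)) = 0.623.
t_p = π/ω_d ⇒ ω_d = 264 rad/s; then ω_n = ω_d/√(1−ζ²) = 338 rad/s.
t_s ≈ 3/(ζω_n) = 3/(0.623·338) = 0.0143 s.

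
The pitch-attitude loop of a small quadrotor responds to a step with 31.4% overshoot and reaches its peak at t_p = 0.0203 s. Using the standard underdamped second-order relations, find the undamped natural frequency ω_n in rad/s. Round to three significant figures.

ω_n ≈ 165 rad/s

ζ from %OS: ζ = |ln 0.314|/√(π²+ln²0.314) = 0.346.
t_p = π/ω_d ⇒ ω_d = 155 rad/s; then ω_n = ω_d/√(1−ζ²) = 165 rad/s.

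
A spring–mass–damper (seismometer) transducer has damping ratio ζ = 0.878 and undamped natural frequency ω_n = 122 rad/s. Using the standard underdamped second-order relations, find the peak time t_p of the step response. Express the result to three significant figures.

t_p ≈ 0.0538 s

The damped frequency is ω_d = ω_n√(1−ζ²) = 122·√(1−0.771) = 58.4 rad/s.
Peak time t_p = π/ω_d = π/58.4 = 0.0538 s.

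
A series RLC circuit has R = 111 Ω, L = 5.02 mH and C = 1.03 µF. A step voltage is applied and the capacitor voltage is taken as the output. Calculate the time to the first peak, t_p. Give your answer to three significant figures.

t_p ≈ 0.000372 s

For a series RLC circuit (capacitor voltage as output), ω_n = 1/√(LC) = 1/√(5.02 mH · 1.03 µF) = 13900 rad/s.
ζ = (R/2)·√(C/L) = (111/2)·√(1.03 µF/5.02 mH) = 0.795.
The damped frequency ω_d = ω_n√(1−ζ²) = 8440 rad/s. t_p = π/ω_d = 0.000372 s.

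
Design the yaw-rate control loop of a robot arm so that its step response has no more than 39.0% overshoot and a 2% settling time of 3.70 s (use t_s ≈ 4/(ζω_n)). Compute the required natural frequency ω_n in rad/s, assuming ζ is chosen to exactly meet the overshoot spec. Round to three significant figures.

ζ = −ln(OS)/√(π² + (ln OS)²). With OS = 0.390, ln OS = −0.9416 and ζ = 0.9416/3.280 = 0.287.
Then ω_n = 4/(ζ t_s) = 4/(0.287 × 3.70) = 3.77 rad/s.

ω_n ≈ 3.77 rad/s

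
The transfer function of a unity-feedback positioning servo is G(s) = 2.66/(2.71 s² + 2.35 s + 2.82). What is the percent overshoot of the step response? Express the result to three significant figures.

Dividing through by 2.71: denominator becomes s² + 0.8672 s + 1.041.
So ω_n = √1.041 = 1.02 rad/s and ζ = 0.8672/(2·1.02) = 0.425.
Overshoot: exp(−π·0.425/√(1−0.425²)) = 0.229, i.e. 22.9%.

%OS ≈ 22.9%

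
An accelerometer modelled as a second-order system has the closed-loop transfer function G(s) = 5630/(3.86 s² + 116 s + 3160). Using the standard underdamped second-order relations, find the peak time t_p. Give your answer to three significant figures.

Dividing through by 3.86: denominator becomes s² + 30.05 s + 818.7.
So ω_n = √818.7 = 28.6 rad/s and ζ = 30.05/(2·28.6) = 0.525.
The damped frequency ω_d = ω_n√(1−ζ²) = 24.3 rad/s. t_p = π/ω_d = 0.129 s.

t_p ≈ 0.129 s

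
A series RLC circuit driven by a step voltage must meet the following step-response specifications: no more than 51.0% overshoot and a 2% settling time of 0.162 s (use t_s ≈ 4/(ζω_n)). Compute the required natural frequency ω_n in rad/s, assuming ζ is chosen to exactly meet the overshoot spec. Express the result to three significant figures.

Inverting the overshoot relation: ζ = |ln 0.510|/√(π² + ln²0.510) = 0.210.
From t_s ≈ 4/(ζω_n): ω_n = 4/(ζ·t_s) = 4/(0.210·0.162) = 118 rad/s.

ω_n ≈ 118 rad/s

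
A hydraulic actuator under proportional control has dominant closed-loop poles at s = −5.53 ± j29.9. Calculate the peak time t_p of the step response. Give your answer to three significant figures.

t_p = π/ω_d with ω_d = 29.9 (the imaginary part), so t_p = 0.105 s.

t_p ≈ 0.105 s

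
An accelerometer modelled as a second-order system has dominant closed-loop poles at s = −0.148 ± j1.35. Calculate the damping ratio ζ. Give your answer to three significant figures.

ζ ≈ 0.109

The poles are at −σ ± jω_d with σ = 0.148 and ω_d = 1.35, so ω_n = √(σ²+ω_d²) = 1.36 rad/s and ζ = σ/ω_n = 0.109.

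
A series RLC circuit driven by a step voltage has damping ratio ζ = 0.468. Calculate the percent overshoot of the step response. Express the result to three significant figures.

For an underdamped second-order system, %OS = 100·exp(−πζ/√(1−ζ²)).
πζ/√(1−ζ²) = π·0.468/√(1−0.219) = 1.664, so %OS = 100·e^(−1.664) = 18.9%.

%OS ≈ 18.9%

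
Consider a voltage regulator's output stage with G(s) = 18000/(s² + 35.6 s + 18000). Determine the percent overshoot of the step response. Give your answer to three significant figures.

%OS ≈ 65.7%

Comparing the denominator to s² + 2ζω_n s + ω_n²: ω_n = √18000 = 134 rad/s, and 2ζω_n = 35.6 so ζ = 35.6/(2·134) = 0.133.
%OS = 100 e^{−πζ/√(1−ζ²)} with ζ = 0.133 gives 65.7%.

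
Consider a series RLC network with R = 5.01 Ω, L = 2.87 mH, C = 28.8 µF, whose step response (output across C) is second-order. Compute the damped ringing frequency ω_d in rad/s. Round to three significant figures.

ω_d ≈ 3370 rad/s

For a series RLC circuit (capacitor voltage as output), ω_n = 1/√(LC) = 1/√(2.87 mH · 28.8 µF) = 3480 rad/s.
ζ = (R/2)·√(C/L) = (5.01/2)·√(28.8 µF/2.87 mH) = 0.251.
The damped frequency ω_d = ω_n√(1−ζ²) = 3370 rad/s.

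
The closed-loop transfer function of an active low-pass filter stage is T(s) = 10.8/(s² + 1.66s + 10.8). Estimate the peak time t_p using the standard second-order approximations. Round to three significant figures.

ω_n = √10.8 = 3.29 rad/s; ζ = 1.66/(2·3.29) = 0.253.
ω_d = ω_n√(1−ζ²) = 3.18 rad/s. Then t_p = π/ω_d = 0.988 s.

t_p ≈ 0.988 s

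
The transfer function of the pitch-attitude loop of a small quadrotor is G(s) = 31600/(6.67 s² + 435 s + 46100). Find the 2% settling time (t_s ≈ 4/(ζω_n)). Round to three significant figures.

t_s ≈ 0.123 s

Dividing through by 6.67: denominator becomes s² + 65.22 s + 6912.
So ω_n = √6912 = 83.1 rad/s and ζ = 65.22/(2·83.1) = 0.392.
t_s ≈ 4/(ζω_n) = 0.123 s.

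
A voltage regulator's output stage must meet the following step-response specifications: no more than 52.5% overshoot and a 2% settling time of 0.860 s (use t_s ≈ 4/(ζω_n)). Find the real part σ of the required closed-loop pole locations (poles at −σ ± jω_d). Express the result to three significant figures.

The settling-time spec alone fixes σ = ζω_n = 4/t_s = 4/0.860 = 4.65.
(Overshoot then fixes ζ = 0.201 and hence ω_d = σ·√(1−ζ²)/ζ = 22.7 rad/s.)

σ ≈ 4.65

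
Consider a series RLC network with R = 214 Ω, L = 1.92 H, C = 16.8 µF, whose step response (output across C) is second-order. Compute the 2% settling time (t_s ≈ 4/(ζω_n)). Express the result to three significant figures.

t_s ≈ 0.0718 s

For a series RLC circuit (capacitor voltage as output), ω_n = 1/√(LC) = 1/√(1.92 H · 16.8 µF) = 176 rad/s.
ζ = (R/2)·√(C/L) = (214/2)·√(16.8 µF/1.92 H) = 0.317.
t_s ≈ 4/(ζω_n) = 0.0718 s.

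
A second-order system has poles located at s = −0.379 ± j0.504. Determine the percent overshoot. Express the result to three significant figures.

%OS ≈ 9.42%

|pole| = ω_n = √(0.379² + 0.504²) = 0.631 rad/s; ζ = cos θ = σ/ω_n = 0.601.
%OS = 100 e^{−πζ/√(1−ζ²)} with ζ = 0.601 gives 9.42%.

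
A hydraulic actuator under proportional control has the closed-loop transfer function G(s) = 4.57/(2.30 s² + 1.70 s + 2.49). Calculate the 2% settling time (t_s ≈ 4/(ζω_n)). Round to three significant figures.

t_s ≈ 10.8 s

Dividing through by 2.30: denominator becomes s² + 0.7391 s + 1.083.
So ω_n = √1.083 = 1.04 rad/s and ζ = 0.7391/(2·1.04) = 0.355.
t_s ≈ 4/(ζω_n) = 10.8 s.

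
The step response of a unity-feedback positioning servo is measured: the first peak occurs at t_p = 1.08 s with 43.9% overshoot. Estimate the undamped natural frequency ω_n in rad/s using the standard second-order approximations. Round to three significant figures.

From the overshoot, ζ = −ln(OS)/√(π²+ln²(OS)) = 0.253.
t_p = π/ω_d ⇒ ω_d = 2.91 rad/s; then ω_n = ω_d/√(1−ζ²) = 3.01 rad/s.

ω_n ≈ 3.01 rad/s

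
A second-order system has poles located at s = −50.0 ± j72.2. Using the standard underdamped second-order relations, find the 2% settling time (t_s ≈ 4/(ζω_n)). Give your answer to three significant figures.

For poles at −σ ± jω_d, ζω_n = σ = 50.0, so t_s ≈ 4/σ = 0.0800 s.

t_s ≈ 0.0800 s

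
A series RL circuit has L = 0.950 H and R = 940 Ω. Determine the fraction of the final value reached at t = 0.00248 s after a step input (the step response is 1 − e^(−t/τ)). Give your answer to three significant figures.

y/y_∞ ≈ 0.914

τ = L/R = 0.950/940 = 0.00101 s.
y(t)/y_∞ = 1 − e^(−t/τ) = 1 − e^(−0.00248/0.00101) = 1 − e^(−2.45) = 0.914.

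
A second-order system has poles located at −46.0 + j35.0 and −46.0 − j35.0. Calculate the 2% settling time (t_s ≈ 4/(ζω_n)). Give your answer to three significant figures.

For poles at −σ ± jω_d, ζω_n = σ = 46.0, so t_s ≈ 4/σ = 0.0870 s.

t_s ≈ 0.0870 s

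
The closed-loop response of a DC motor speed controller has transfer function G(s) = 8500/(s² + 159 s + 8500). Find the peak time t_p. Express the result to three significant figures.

Comparing the denominator to s² + 2ζω_n s + ω_n²: ω_n = √8500 = 92.2 rad/s, and 2ζω_n = 159 so ζ = 159/(2·92.2) = 0.862.
The damped frequency ω_d = ω_n√(1−ζ²) = 46.7 rad/s. Then t_p = π/ω_d = 0.0673 s.

t_p ≈ 0.0673 s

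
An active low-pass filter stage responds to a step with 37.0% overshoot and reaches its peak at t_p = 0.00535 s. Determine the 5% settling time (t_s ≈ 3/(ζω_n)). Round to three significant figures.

t_s ≈ 0.0161 s

From the overshoot, ζ = −ln(OS)/√(π²+ln²(OS)) = 0.302.
From t_p = π/ω_d, ω_d = π/0.00535 = 587 rad/s, so ω_n = ω_d/√(1−ζ²) = 616 rad/s.
t_s ≈ 3/(ζω_n) = 3/(0.302·616) = 0.0161 s.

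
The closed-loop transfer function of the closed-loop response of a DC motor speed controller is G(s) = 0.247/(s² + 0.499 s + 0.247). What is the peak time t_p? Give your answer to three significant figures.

Matching coefficients with s² + 2ζω_n s + ω_n² gives ω_n² = 0.247 ⇒ ω_n = 0.497 rad/s, and ζ = 0.499/(2ω_n) = 0.502.
ω_d = 0.497·√(1 − 0.502²) = 0.430 rad/s. Then t_p = π/ω_d = 7.31 s.

t_p ≈ 7.31 s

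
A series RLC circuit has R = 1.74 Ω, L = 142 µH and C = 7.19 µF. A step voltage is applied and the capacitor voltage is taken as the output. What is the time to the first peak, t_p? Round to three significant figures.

t_p ≈ 0.000102 s

For a series RLC circuit (capacitor voltage as output), ω_n = 1/√(LC) = 1/√(142 µH · 7.19 µF) = 31300 rad/s.
ζ = (R/2)·√(C/L) = (1.74/2)·√(7.19 µF/142 µH) = 0.196.
ω_d = 31300·√(1 − 0.196²) = 30700 rad/s. t_p = π/ω_d = 0.000102 s.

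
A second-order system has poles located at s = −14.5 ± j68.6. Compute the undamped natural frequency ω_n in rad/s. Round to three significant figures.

ω_n ≈ 70.1 rad/s

With σ = 14.5, ω_d = 68.6: ω_n = √(σ²+ω_d²) = 70.1 rad/s, ζ = σ/ω_n = 0.207.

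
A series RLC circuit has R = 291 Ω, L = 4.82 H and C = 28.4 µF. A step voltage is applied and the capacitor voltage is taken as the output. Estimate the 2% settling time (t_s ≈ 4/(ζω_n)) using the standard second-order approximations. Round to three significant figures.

t_s ≈ 0.133 s

For a series RLC circuit (capacitor voltage as output), ω_n = 1/√(LC) = 1/√(4.82 H · 28.4 µF) = 85.5 rad/s.
ζ = (R/2)·√(C/L) = (291/2)·√(28.4 µF/4.82 H) = 0.353.
t_s ≈ 4/(ζω_n) = 0.133 s.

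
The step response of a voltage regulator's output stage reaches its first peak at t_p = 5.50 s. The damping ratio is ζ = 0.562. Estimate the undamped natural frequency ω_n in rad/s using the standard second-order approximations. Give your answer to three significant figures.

Peak time t_p = π/ω_d, so ω_d = π/t_p = π/5.50 = 0.571 rad/s.
ω_n = ω_d/√(1−ζ²) = 0.571/√0.684 = 0.691 rad/s.

ω_n ≈ 0.691 rad/s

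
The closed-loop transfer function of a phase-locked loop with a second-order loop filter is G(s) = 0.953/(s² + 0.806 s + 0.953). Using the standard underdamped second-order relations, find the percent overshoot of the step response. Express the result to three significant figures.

%OS ≈ 24.1%

Matching coefficients with s² + 2ζω_n s + ω_n² gives ω_n² = 0.953 ⇒ ω_n = 0.976 rad/s, and ζ = 0.806/(2ω_n) = 0.413.
Overshoot: exp(−π·0.413/√(1−0.413²)) = 0.241, i.e. 24.1%.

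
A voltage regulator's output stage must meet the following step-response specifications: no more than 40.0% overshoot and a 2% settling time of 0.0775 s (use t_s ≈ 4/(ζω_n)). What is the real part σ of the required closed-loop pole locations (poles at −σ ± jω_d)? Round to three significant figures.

The settling-time spec alone fixes σ = ζω_n = 4/t_s = 4/0.0775 = 51.6.
(Overshoot then fixes ζ = 0.280 and hence ω_d = σ·√(1−ζ²)/ζ = 177 rad/s.)

σ ≈ 51.6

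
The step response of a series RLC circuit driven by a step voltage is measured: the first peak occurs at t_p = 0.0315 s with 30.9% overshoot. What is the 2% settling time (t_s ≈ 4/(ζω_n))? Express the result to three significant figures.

t_s ≈ 0.107 s

ζ from %OS: ζ = |ln 0.309|/√(π²+ln²0.309) = 0.350.
t_p = π/ω_d ⇒ ω_d = 99.7 rad/s; then ω_n = ω_d/√(1−ζ²) = 106 rad/s.
t_s ≈ 4/(ζω_n) = 4/(0.350·106) = 0.107 s.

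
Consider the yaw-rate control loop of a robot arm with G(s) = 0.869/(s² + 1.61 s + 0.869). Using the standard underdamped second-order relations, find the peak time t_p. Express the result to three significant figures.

t_p ≈ 6.68 s

Matching coefficients with s² + 2ζω_n s + ω_n² gives ω_n² = 0.869 ⇒ ω_n = 0.932 rad/s, and ζ = 1.61/(2ω_n) = 0.864.
ω_d = ω_n√(1−ζ²) = 0.470 rad/s. Then t_p = π/ω_d = 6.68 s.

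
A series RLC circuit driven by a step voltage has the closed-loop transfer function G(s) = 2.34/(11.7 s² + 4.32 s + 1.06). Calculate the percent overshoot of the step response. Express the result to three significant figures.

%OS ≈ 8.72%

Dividing through by 11.7: denominator becomes s² + 0.3692 s + 0.09060.
So ω_n = √0.09060 = 0.301 rad/s and ζ = 0.3692/(2·0.301) = 0.613.
%OS = 100 e^{−πζ/√(1−ζ²)} with ζ = 0.613 gives 8.72%.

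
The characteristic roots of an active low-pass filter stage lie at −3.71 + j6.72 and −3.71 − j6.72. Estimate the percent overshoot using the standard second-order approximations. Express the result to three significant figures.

The poles are at −σ ± jω_d with σ = 3.71 and ω_d = 6.72, so ω_n = √(σ²+ω_d²) = 7.68 rad/s and ζ = σ/ω_n = 0.483.
Overshoot: exp(−π·0.483/√(1−0.483²)) = 0.177, i.e. 17.7%.

%OS ≈ 17.7%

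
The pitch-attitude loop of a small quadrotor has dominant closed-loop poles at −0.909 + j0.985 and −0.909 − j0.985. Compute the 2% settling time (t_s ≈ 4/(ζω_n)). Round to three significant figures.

For poles at −σ ± jω_d, ζω_n = σ = 0.909, so t_s ≈ 4/σ = 4.40 s.

t_s ≈ 4.40 s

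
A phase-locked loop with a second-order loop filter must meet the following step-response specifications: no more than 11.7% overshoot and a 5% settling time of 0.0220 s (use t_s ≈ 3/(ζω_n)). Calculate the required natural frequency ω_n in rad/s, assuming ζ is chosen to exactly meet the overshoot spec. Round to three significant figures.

From %OS = 100·exp(−πζ/√(1−ζ²)), invert to get ζ = −ln(OS)/√(π² + ln²(OS)) with OS = 0.117.
−ln 0.117 = 2.146, so ζ = 2.146/√(π² + 4.604) = 0.564.
From t_s ≈ 3/(ζω_n): ω_n = 3/(ζ·t_s) = 3/(0.564·0.0220) = 242 rad/s.

ω_n ≈ 242 rad/s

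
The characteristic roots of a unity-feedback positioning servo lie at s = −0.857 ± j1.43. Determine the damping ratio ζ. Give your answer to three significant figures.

ζ ≈ 0.514

The poles are at −σ ± jω_d with σ = 0.857 and ω_d = 1.43, so ω_n = √(σ²+ω_d²) = 1.67 rad/s and ζ = σ/ω_n = 0.514.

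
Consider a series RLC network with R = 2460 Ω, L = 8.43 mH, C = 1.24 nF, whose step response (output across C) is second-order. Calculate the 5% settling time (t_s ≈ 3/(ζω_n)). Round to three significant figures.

t_s ≈ 0.0000206 s

For a series RLC circuit (capacitor voltage as output), ω_n = 1/√(LC) = 1/√(8.43 mH · 1.24 nF) = 309000 rad/s.
ζ = (R/2)·√(C/L) = (2460/2)·√(1.24 nF/8.43 mH) = 0.472.
t_s ≈ 3/(ζω_n) = 0.0000206 s.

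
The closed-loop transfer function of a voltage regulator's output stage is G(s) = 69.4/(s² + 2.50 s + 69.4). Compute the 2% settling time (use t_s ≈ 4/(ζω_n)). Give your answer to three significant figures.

t_s ≈ 3.20 s

Comparing the denominator to s² + 2ζω_n s + ω_n²: ω_n = √69.4 = 8.33 rad/s, and 2ζω_n = 2.50 so ζ = 2.50/(2·8.33) = 0.150.
t_s ≈ 4/(ζω_n) = 4/(0.150·8.33) = 3.20 s.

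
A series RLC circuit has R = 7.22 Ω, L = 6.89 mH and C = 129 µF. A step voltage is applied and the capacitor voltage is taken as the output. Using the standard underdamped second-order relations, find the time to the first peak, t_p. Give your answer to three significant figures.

For a series RLC circuit (capacitor voltage as output), ω_n = 1/√(LC) = 1/√(6.89 mH · 129 µF) = 1060 rad/s.
ζ = (R/2)·√(C/L) = (7.22/2)·√(129 µF/6.89 mH) = 0.494.
ω_d = 1060·√(1 − 0.494²) = 922 rad/s. t_p = π/ω_d = 0.00341 s.

t_p ≈ 0.00341 s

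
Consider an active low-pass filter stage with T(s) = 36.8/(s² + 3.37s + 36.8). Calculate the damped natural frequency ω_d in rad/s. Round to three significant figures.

ω_d ≈ 5.83 rad/s

Comparing the denominator to s² + 2ζω_n s + ω_n²: ω_n = √36.8 = 6.07 rad/s, and 2ζω_n = 3.37 so ζ = 3.37/(2·6.07) = 0.278.
ω_d = ω_n√(1−ζ²) = 5.83 rad/s.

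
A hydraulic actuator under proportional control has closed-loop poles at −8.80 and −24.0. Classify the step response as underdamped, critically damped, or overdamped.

Since the poles are distinct, negative and real, the response is overdamped.

overdamped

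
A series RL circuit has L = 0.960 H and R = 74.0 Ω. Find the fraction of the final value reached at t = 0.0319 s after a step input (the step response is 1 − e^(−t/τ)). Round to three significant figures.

τ = L/R = 0.960/74.0 = 0.0130 s.
y(t)/y_∞ = 1 − e^(−t/τ) = 1 − e^(−0.0319/0.0130) = 1 − e^(−2.46) = 0.914.

y/y_∞ ≈ 0.914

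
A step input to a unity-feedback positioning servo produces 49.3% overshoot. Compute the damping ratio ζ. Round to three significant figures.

ζ ≈ 0.220

ζ = −ln(OS)/√(π² + (ln OS)²). With OS = 0.493, ln OS = −0.7072 and ζ = 0.7072/3.220 = 0.220.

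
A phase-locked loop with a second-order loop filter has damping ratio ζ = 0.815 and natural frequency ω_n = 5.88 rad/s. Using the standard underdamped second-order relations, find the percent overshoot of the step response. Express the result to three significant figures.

For an underdamped second-order system, %OS = 100·exp(−πζ/√(1−ζ²)).
πζ/√(1−ζ²) = π·0.815/√(1−0.664) = 4.419, so %OS = 100·e^(−4.419) = 1.21%.

%OS ≈ 1.21%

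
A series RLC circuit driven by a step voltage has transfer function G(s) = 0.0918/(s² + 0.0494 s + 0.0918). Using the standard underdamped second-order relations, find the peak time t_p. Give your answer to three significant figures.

Matching coefficients with s² + 2ζω_n s + ω_n² gives ω_n² = 0.0918 ⇒ ω_n = 0.303 rad/s, and ζ = 0.0494/(2ω_n) = 0.0815.
The damped frequency ω_d = ω_n√(1−ζ²) = 0.302 rad/s. Then t_p = π/ω_d = 10.4 s.

t_p ≈ 10.4 s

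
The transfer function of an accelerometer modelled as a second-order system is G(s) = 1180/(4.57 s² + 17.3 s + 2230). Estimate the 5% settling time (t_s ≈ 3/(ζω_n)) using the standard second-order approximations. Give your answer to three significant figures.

Dividing through by 4.57: denominator becomes s² + 3.786 s + 488.0.
So ω_n = √488.0 = 22.1 rad/s and ζ = 3.786/(2·22.1) = 0.0857.
t_s ≈ 3/(ζω_n) = 1.58 s.

t_s ≈ 1.58 s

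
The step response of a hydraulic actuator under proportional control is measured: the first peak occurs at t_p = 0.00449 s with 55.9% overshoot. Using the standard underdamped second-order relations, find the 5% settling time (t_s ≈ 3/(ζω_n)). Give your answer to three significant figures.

From the overshoot, ζ = −ln(OS)/√(π²+ln²(OS)) = 0.182.
From t_p = π/ω_d, ω_d = π/0.00449 = 700 rad/s, so ω_n = ω_d/√(1−ζ²) = 712 rad/s.
t_s ≈ 3/(ζω_n) = 3/(0.182·712) = 0.0232 s.

t_s ≈ 0.0232 s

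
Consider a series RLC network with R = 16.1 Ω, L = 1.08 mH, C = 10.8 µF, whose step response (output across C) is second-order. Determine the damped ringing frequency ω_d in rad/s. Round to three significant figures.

For a series RLC circuit (capacitor voltage as output), ω_n = 1/√(LC) = 1/√(1.08 mH · 10.8 µF) = 9260 rad/s.
ζ = (R/2)·√(C/L) = (16.1/2)·√(10.8 µF/1.08 mH) = 0.805.
ω_d = ω_n√(1−ζ²) = 5490 rad/s.

ω_d ≈ 5490 rad/s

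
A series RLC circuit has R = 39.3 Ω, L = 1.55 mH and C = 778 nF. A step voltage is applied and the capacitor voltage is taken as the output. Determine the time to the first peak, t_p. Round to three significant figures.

For a series RLC circuit (capacitor voltage as output), ω_n = 1/√(LC) = 1/√(1.55 mH · 778 nF) = 28800 rad/s.
ζ = (R/2)·√(C/L) = (39.3/2)·√(778 nF/1.55 mH) = 0.440.
ω_d = ω_n√(1−ζ²) = 25900 rad/s. t_p = π/ω_d = 0.000122 s.

t_p ≈ 0.000122 s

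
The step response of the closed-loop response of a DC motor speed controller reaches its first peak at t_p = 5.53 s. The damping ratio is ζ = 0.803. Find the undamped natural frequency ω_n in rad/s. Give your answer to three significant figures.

Peak time t_p = π/ω_d, so ω_d = π/t_p = π/5.53 = 0.568 rad/s.
ω_n = ω_d/√(1−ζ²) = 0.568/√0.355 = 0.953 rad/s.

ω_n ≈ 0.953 rad/s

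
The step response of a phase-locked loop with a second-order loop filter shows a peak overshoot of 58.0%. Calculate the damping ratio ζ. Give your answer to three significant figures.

ζ ≈ 0.171

Inverting the overshoot relation: ζ = |ln 0.580|/√(π² + ln²0.580) = 0.171.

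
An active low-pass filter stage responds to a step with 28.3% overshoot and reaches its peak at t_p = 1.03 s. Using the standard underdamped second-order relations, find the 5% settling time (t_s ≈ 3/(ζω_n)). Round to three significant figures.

t_s ≈ 2.45 s

The overshoot fixes ζ = −ln(OS)/√(π²+ln²(OS)) = 0.373.
From t_p = π/ω_d, ω_d = π/1.03 = 3.05 rad/s, so ω_n = ω_d/√(1−ζ²) = 3.29 rad/s.
t_s ≈ 3/(ζω_n) = 3/(0.373·3.29) = 2.45 s.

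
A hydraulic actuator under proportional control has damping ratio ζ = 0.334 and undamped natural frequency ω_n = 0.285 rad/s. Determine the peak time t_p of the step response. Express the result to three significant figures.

t_p ≈ 11.7 s

The damped frequency is ω_d = ω_n√(1−ζ²) = 0.285·√(1−0.112) = 0.269 rad/s.
Peak time t_p = π/ω_d = π/0.269 = 11.7 s.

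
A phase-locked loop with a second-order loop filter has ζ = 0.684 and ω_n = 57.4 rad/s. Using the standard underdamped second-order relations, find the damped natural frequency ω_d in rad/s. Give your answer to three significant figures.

ω_d ≈ 41.9 rad/s

ω_d = ω_n√(1−ζ²) = 57.4·√0.532 = 41.9 rad/s.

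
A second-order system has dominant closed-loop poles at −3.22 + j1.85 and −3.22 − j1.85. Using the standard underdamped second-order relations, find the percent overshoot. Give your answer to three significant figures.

|pole| = ω_n = √(3.22² + 1.85²) = 3.71 rad/s; ζ = cos θ = σ/ω_n = 0.867.
%OS = 100·exp(−πζ/√(1−ζ²)) = 0.422%.

%OS ≈ 0.422%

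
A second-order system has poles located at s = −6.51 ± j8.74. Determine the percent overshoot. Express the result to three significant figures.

%OS ≈ 9.63%

The poles are at −σ ± jω_d with σ = 6.51 and ω_d = 8.74, so ω_n = √(σ²+ω_d²) = 10.9 rad/s and ζ = σ/ω_n = 0.597.
%OS = 100 e^{−πζ/√(1−ζ²)} with ζ = 0.597 gives 9.63%.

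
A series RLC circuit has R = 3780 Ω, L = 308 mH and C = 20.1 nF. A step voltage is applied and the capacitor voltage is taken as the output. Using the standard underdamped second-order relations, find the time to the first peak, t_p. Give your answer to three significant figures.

t_p ≈ 0.000282 s

For a series RLC circuit (capacitor voltage as output), ω_n = 1/√(LC) = 1/√(308 mH · 20.1 nF) = 12700 rad/s.
ζ = (R/2)·√(C/L) = (3780/2)·√(20.1 nF/308 mH) = 0.483.
ω_d = ω_n√(1−ζ²) = 11100 rad/s. t_p = π/ω_d = 0.000282 s.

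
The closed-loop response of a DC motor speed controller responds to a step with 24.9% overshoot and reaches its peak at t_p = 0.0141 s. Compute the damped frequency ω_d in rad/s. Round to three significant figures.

ω_d ≈ 223 rad/s

t_p = π/ω_d, so ω_d = π/0.0141 = 223 rad/s.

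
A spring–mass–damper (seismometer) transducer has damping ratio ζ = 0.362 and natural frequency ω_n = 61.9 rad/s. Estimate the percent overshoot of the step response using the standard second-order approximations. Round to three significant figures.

%OS ≈ 29.5%

For an underdamped second-order system, %OS = 100·exp(−πζ/√(1−ζ²)).
πζ/√(1−ζ²) = π·0.362/√(1−0.131) = 1.220, so %OS = 100·e^(−1.220) = 29.5%.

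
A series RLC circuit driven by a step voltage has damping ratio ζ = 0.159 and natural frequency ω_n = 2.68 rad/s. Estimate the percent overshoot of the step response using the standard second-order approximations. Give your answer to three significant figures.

%OS ≈ 60.3%

For an underdamped second-order system, %OS = 100·exp(−πζ/√(1−ζ²)).
πζ/√(1−ζ²) = π·0.159/√(1−0.0253) = 0.5059, so %OS = 100·e^(−0.5059) = 60.3%.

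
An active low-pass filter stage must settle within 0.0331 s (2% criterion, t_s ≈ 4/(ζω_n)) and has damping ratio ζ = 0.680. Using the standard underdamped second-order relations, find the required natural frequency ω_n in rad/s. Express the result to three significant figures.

ω_n ≈ 178 rad/s

Rearranging t_s ≈ 4/(ζω_n) gives ω_n = 4/(ζ·t_s) = 4/(0.680 × 0.0331) = 178 rad/s.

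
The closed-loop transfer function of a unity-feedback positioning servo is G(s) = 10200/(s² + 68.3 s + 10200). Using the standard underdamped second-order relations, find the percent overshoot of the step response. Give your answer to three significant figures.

Matching coefficients with s² + 2ζω_n s + ω_n² gives ω_n² = 10200 ⇒ ω_n = 101 rad/s, and ζ = 68.3/(2ω_n) = 0.338.
%OS = 100·exp(−πζ/√(1−ζ²)) = 32.3%.

%OS ≈ 32.3%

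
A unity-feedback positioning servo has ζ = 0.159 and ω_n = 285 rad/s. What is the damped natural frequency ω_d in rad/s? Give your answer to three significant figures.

ω_d ≈ 281 rad/s

ω_d = ω_n√(1−ζ²) = 285·√0.975 = 281 rad/s.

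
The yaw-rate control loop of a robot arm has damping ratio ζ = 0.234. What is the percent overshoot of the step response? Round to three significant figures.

%OS ≈ 46.9%

For an underdamped second-order system, %OS = 100·exp(−πζ/√(1−ζ²)).
πζ/√(1−ζ²) = π·0.234/√(1−0.0548) = 0.7561, so %OS = 100·e^(−0.7561) = 46.9%.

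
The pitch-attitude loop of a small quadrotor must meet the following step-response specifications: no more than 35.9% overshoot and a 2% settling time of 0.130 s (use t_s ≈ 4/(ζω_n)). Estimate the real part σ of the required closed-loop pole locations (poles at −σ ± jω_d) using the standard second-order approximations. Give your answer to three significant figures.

σ ≈ 30.8

The settling-time spec alone fixes σ = ζω_n = 4/t_s = 4/0.130 = 30.8.
(Overshoot then fixes ζ = 0.310 and hence ω_d = σ·√(1−ζ²)/ζ = 94.4 rad/s.)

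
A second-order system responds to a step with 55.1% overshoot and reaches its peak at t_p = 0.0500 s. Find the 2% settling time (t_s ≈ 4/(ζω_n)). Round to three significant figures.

t_s ≈ 0.336 s

ζ from %OS: ζ = |ln 0.551|/√(π²+ln²0.551) = 0.186.
t_p = π/ω_d ⇒ ω_d = 62.8 rad/s; then ω_n = ω_d/√(1−ζ²) = 64.0 rad/s.
t_s ≈ 4/(ζω_n) = 4/(0.186·64.0) = 0.336 s.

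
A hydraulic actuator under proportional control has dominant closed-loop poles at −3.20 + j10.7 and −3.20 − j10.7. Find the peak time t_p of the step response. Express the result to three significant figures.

t_p ≈ 0.294 s

t_p = π/ω_d with ω_d = 10.7 (the imaginary part), so t_p = 0.294 s.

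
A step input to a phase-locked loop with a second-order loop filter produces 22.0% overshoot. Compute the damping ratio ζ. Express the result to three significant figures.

ζ ≈ 0.434

From %OS = 100·exp(−πζ/√(1−ζ²)), invert to get ζ = −ln(OS)/√(π² + ln²(OS)) with OS = 0.220.
−ln 0.220 = 1.514, so ζ = 1.514/√(π² + 2.293) = 0.434.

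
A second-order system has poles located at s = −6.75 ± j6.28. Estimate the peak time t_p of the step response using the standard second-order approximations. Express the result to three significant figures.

t_p = π/ω_d with ω_d = 6.28 (the imaginary part), so t_p = 0.500 s.

t_p ≈ 0.500 s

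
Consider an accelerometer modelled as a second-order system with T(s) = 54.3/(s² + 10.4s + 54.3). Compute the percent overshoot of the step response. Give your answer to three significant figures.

%OS ≈ 4.38%

Comparing the denominator to s² + 2ζω_n s + ω_n²: ω_n = √54.3 = 7.37 rad/s, and 2ζω_n = 10.4 so ζ = 10.4/(2·7.37) = 0.706.
Overshoot: exp(−π·0.706/√(1−0.706²)) = 0.0438, i.e. 4.38%.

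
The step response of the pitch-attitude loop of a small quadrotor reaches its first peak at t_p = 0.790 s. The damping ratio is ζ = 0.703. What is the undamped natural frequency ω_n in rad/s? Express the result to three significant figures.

ω_n ≈ 5.59 rad/s

Peak time t_p = π/ω_d, so ω_d = π/t_p = π/0.790 = 3.98 rad/s.
ω_n = ω_d/√(1−ζ²) = 3.98/√0.506 = 5.59 rad/s.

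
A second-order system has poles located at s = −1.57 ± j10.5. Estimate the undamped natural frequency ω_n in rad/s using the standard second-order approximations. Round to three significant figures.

The poles are at −σ ± jω_d with σ = 1.57 and ω_d = 10.5, so ω_n = √(σ²+ω_d²) = 10.6 rad/s and ζ = σ/ω_n = 0.148.

ω_n ≈ 10.6 rad/s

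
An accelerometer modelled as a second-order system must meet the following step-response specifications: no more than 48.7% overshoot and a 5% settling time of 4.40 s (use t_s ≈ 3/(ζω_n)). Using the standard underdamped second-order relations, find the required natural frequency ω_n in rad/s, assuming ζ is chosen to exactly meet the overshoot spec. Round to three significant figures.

ω_n ≈ 3.05 rad/s

ζ = −ln(OS)/√(π² + (ln OS)²). With OS = 0.487, ln OS = −0.7195 and ζ = 0.7195/3.223 = 0.223.
From t_s ≈ 3/(ζω_n): ω_n = 3/(ζ·t_s) = 3/(0.223·4.40) = 3.05 rad/s.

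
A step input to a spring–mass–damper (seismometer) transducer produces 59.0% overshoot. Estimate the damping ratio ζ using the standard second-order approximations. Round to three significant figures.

From %OS = 100·exp(−πζ/√(1−ζ²)), invert to get ζ = −ln(OS)/√(π² + ln²(OS)) with OS = 0.590.
−ln 0.590 = 0.5276, so ζ = 0.5276/√(π² + 0.2784) = 0.166.

ζ ≈ 0.166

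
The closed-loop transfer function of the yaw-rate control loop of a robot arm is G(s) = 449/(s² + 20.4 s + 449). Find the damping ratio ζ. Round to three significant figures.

ζ ≈ 0.481

ω_n = √449 = 21.2 rad/s; ζ = 20.4/(2·21.2) = 0.481.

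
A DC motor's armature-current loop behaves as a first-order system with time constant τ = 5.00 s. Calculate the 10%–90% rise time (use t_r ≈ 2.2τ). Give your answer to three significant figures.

t_r ≈ 11.0 s

t_r ≈ 2.2τ = 11.0 s.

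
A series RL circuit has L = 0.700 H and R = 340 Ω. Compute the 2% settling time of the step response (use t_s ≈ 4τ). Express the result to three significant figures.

τ = L/R = 0.700/340 = 0.00206 s.
t_s ≈ 4τ = 0.00824 s.

t_s ≈ 0.00824 s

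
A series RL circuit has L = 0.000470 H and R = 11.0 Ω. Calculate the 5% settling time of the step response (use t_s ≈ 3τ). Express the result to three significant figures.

τ = L/R = 0.000470/11.0 = 0.0000427 s.
t_s ≈ 3τ = 0.000128 s.

t_s ≈ 0.000128 s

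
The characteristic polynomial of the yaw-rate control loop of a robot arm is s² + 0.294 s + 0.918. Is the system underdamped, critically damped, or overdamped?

underdamped

a² − 4b = 0.294² − 4·0.918 < 0 (complex roots); the system is underdamped.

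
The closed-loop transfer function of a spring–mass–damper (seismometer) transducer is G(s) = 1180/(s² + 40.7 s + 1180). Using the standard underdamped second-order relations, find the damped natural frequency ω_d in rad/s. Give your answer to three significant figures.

ω_d ≈ 27.7 rad/s

ω_n = √1180 = 34.4 rad/s; ζ = 40.7/(2·34.4) = 0.592.
ω_d = ω_n√(1−ζ²) = 27.7 rad/s.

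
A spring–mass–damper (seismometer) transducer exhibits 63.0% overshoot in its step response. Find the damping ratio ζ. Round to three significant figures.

ζ = −ln(OS)/√(π² + (ln OS)²). With OS = 0.630, ln OS = −0.4620 and ζ = 0.4620/3.175 = 0.146.

ζ ≈ 0.146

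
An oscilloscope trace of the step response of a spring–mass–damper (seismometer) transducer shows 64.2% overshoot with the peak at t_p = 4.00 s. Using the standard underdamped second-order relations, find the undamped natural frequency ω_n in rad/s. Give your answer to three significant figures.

ω_n ≈ 0.793 rad/s

From the overshoot, ζ = −ln(OS)/√(π²+ln²(OS)) = 0.140.
t_p = π/ω_d ⇒ ω_d = 0.785 rad/s; then ω_n = ω_d/√(1−ζ²) = 0.793 rad/s.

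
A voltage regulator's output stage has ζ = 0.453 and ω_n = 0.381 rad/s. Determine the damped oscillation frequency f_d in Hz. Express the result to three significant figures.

f_d ≈ 0.0541 Hz

ω_d = ω_n√(1−ζ²) = 0.381·√0.795 = 0.340 rad/s.
f_d = ω_d/(2π) = 0.0541 Hz.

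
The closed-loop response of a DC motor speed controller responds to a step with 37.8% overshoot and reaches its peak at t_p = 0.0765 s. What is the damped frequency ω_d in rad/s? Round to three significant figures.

t_p = π/ω_d, so ω_d = π/0.0765 = 41.1 rad/s.

ω_d ≈ 41.1 rad/s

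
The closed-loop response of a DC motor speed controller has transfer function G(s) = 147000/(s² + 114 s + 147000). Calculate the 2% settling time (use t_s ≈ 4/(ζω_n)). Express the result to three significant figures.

t_s ≈ 0.0702 s

Matching coefficients with s² + 2ζω_n s + ω_n² gives ω_n² = 147000 ⇒ ω_n = 383 rad/s, and ζ = 114/(2ω_n) = 0.149.
t_s ≈ 4/(ζω_n) = 4/(0.149·383) = 0.0702 s.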